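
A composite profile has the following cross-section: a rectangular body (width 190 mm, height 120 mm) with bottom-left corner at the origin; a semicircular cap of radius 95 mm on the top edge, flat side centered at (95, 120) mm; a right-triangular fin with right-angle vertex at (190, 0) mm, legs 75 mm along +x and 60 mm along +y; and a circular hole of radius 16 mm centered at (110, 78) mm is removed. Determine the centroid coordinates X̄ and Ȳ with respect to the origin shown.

X̄ = 101.71 mm, Ȳ = 94.30 mm

Part | A | x̄ᵢ | ȳᵢ | A·x̄ᵢ | A·ȳᵢ
rectangular body | 22800.00 | 95.00 | 60.00 | 2166000.00 | 1368000.00
semicircular top | 14176.44 | 95.00 | 160.32 | 1346761.50 | 2272755.76
triangular fin | 2250.00 | 215.00 | 20.00 | 483750.00 | 45000.00
hole | -804.25 | 110.00 | 78.00 | -88467.25 | -62731.32
Σ | 38422.19 |  |  | 3908044.25 | 3623024.43
X̄ = 3908044.25 / 38422.19 = 101.71 mm
Ȳ = 3623024.43 / 38422.19 = 94.30 mm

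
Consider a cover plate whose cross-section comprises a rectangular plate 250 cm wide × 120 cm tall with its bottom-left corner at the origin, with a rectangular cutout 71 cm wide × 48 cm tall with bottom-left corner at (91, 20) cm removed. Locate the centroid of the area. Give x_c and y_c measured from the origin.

Part | A | x̄ᵢ | ȳᵢ | A·x̄ᵢ | A·ȳᵢ
plate | 30000.00 | 125.00 | 60.00 | 3750000.00 | 1800000.00
hole | -3408.00 | 126.50 | 44.00 | -431112.00 | -149952.00
Σ | 26592.00 |  |  | 3318888.00 | 1650048.00
x_c = 3318888.00 / 26592.00 = 124.81 cm
y_c = 1650048.00 / 26592.00 = 62.05 cm

x_c = 124.81 cm, y_c = 62.05 cm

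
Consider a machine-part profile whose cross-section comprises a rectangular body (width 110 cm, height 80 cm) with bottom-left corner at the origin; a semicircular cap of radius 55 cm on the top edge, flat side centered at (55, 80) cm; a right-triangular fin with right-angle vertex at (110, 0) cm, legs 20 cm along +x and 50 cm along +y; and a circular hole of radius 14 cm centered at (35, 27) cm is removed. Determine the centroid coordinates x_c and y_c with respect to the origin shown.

x_c = 58.21 cm, y_c = 62.13 cm

Part | A | x̄ᵢ | ȳᵢ | A·x̄ᵢ | A·ȳᵢ
rectangular body | 8800.00 | 55.00 | 40.00 | 484000.00 | 352000.00
semicircular top | 4751.66 | 55.00 | 103.34 | 261341.24 | 491049.38
triangular fin | 500.00 | 116.67 | 16.67 | 58333.33 | 8333.33
hole | -615.75 | 35.00 | 27.00 | -21551.33 | -16625.31
Σ | 13435.91 |  |  | 782123.25 | 834757.40
x_c = 782123.25 / 13435.91 = 58.21 cm
y_c = 834757.40 / 13435.91 = 62.13 cm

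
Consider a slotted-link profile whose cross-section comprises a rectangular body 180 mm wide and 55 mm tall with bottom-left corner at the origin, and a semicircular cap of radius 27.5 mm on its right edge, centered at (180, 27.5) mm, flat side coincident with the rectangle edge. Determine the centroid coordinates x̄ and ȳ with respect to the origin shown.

Part | A | x̄ᵢ | ȳᵢ | A·x̄ᵢ | A·ȳᵢ
rectangular body | 9900.00 | 90.00 | 27.50 | 891000.00 | 272250.00
semicircular end | 1187.91 | 191.67 | 27.50 | 227689.23 | 32667.65
Σ | 11087.91 |  |  | 1118689.23 | 304917.65
x̄ = 1118689.23 / 11087.91 = 100.89 mm
ȳ = 304917.65 / 11087.91 = 27.50 mm

x̄ = 100.89 mm, ȳ = 27.50 mm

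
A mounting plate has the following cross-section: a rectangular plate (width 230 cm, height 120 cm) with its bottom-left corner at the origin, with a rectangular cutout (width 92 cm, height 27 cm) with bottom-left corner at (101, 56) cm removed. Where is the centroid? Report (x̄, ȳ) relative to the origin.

plate: A = 230 × 120 = 27600.00, centroid at (115.00, 60.00).
hole: A = −(92 × 27) = -2484.00, centroid at (147.00, 69.50).
ΣA = 25116.00 cm², ΣAx̄ = 2808852.00 cm³, ΣAȳ = 1483362.00 cm³.
x̄ = 2808852.00/25116.00 = 111.84 cm; ȳ = 1483362.00/25116.00 = 59.06 cm.

x̄ = 111.84 cm, ȳ = 59.06 cm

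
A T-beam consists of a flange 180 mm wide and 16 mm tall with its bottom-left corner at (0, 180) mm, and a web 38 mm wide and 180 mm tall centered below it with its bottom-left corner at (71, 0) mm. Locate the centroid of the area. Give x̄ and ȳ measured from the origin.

x̄ = 90.00 mm, ȳ = 119.04 mm

web: A = 38 × 180 = 6840.00, centroid at (90.00, 90.00).
flange: A = 180 × 16 = 2880.00, centroid at (90.00, 188.00).
ΣA = 9720.00 mm²
ΣAx̄ = (6840.00)(90.00) + (2880.00)(90.00) = 874800.00 mm³
ΣAȳ = (6840.00)(90.00) + (2880.00)(188.00) = 1157040.00 mm³
x̄ = 874800.00 / 9720.00 = 90.00 mm
ȳ = 1157040.00 / 9720.00 = 119.04 mm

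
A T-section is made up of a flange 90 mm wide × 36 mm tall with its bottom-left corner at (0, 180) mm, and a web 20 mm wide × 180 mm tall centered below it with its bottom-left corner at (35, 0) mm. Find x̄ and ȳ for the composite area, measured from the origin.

x̄ = 45.00 mm, ȳ = 141.16 mm

Part | A | x̄ᵢ | ȳᵢ | A·x̄ᵢ | A·ȳᵢ
web | 3600.00 | 45.00 | 90.00 | 162000.00 | 324000.00
flange | 3240.00 | 45.00 | 198.00 | 145800.00 | 641520.00
Σ | 6840.00 |  |  | 307800.00 | 965520.00
x̄ = 307800.00 / 6840.00 = 45.00 mm
ȳ = 965520.00 / 6840.00 = 141.16 mm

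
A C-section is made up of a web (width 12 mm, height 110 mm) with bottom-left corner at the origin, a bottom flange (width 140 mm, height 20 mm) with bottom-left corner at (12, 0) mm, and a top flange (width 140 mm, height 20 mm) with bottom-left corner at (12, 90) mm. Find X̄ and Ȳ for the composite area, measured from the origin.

web: A = 12 × 110 = 1320.00, centroid at (6.00, 55.00).
bottom flange: A = 140 × 20 = 2800.00, centroid at (82.00, 10.00).
top flange: A = 140 × 20 = 2800.00, centroid at (82.00, 100.00).
ΣA = 6920.00 mm²
ΣAX̄ = (1320.00)(6.00) + (2800.00)(82.00) + (2800.00)(82.00) = 467120.00 mm³
ΣAȲ = (1320.00)(55.00) + (2800.00)(10.00) + (2800.00)(100.00) = 380600.00 mm³
X̄ = 467120.00 / 6920.00 = 67.50 mm
Ȳ = 380600.00 / 6920.00 = 55.00 mm

X̄ = 67.50 mm, Ȳ = 55.00 mm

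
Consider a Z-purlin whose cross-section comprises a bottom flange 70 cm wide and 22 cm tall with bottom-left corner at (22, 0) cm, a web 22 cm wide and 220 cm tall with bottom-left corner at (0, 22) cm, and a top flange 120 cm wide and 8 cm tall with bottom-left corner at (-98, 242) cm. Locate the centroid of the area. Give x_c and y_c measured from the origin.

x_c = 14.24 cm, y_c = 121.52 cm

Part | A | x̄ᵢ | ȳᵢ | A·x̄ᵢ | A·ȳᵢ
bottom flange | 1540.00 | 57.00 | 11.00 | 87780.00 | 16940.00
web | 4840.00 | 11.00 | 132.00 | 53240.00 | 638880.00
top flange | 960.00 | -38.00 | 246.00 | -36480.00 | 236160.00
Σ | 7340.00 |  |  | 104540.00 | 891980.00
x_c = 104540.00 / 7340.00 = 14.24 cm
y_c = 891980.00 / 7340.00 = 121.52 cm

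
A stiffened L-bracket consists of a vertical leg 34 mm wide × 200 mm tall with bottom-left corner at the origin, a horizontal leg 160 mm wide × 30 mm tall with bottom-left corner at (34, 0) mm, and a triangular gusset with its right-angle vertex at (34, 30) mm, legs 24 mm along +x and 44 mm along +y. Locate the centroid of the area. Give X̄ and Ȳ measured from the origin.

vertical leg: A = 34 × 200 = 6800.00, centroid at (17.00, 100.00).
horizontal leg: A = 160 × 30 = 4800.00, centroid at (114.00, 15.00).
gusset: A = ½·24·44 = 528.00, centroid at (42.00, 44.67).
ΣA = 12128.00 mm², ΣAX̄ = 684976.00 mm³, ΣAȲ = 775584.00 mm³.
X̄ = 684976.00/12128.00 = 56.48 mm; Ȳ = 775584.00/12128.00 = 63.95 mm.

X̄ = 56.48 mm, Ȳ = 63.95 mm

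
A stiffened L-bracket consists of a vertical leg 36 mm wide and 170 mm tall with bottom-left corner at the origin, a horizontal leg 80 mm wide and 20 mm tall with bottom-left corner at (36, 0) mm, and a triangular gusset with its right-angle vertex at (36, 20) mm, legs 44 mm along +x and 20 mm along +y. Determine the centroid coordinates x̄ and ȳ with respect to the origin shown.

Part | A | x̄ᵢ | ȳᵢ | A·x̄ᵢ | A·ȳᵢ
vertical leg | 6120.00 | 18.00 | 85.00 | 110160.00 | 520200.00
horizontal leg | 1600.00 | 76.00 | 10.00 | 121600.00 | 16000.00
gusset | 440.00 | 50.67 | 26.67 | 22293.33 | 11733.33
Σ | 8160.00 |  |  | 254053.33 | 547933.33
x̄ = 254053.33 / 8160.00 = 31.13 mm
ȳ = 547933.33 / 8160.00 = 67.15 mm

x̄ = 31.13 mm, ȳ = 67.15 mm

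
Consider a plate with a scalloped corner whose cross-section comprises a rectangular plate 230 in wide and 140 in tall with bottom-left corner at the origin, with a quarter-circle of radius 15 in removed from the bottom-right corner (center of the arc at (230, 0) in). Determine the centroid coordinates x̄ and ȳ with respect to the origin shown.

Part | A | x̄ᵢ | ȳᵢ | A·x̄ᵢ | A·ȳᵢ
plate | 32200.00 | 115.00 | 70.00 | 3703000.00 | 2254000.00
removed quarter-circle | -176.71 | 223.63 | 6.37 | -39519.35 | -1125.00
Σ | 32023.29 |  |  | 3663480.65 | 2252875.00
x̄ = 3663480.65 / 32023.29 = 114.40 in
ȳ = 2252875.00 / 32023.29 = 70.35 in

x̄ = 114.40 in, ȳ = 70.35 in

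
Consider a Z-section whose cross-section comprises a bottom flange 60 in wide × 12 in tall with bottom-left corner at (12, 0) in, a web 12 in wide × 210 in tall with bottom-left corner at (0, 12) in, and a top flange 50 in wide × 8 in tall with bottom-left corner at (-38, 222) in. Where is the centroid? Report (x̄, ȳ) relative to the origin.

bottom flange: A = 60 × 12 = 720.00, centroid at (42.00, 6.00).
web: A = 12 × 210 = 2520.00, centroid at (6.00, 117.00).
top flange: A = 50 × 8 = 400.00, centroid at (-13.00, 226.00).
ΣA = 3640.00 in², ΣAx̄ = 40160.00 in³, ΣAȳ = 389560.00 in³.
x̄ = 40160.00/3640.00 = 11.03 in; ȳ = 389560.00/3640.00 = 107.02 in.

x̄ = 11.03 in, ȳ = 107.02 in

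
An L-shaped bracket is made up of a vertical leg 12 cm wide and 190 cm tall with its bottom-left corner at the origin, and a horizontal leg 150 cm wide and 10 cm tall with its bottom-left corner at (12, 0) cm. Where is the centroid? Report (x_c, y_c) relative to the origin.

Part | A | x̄ᵢ | ȳᵢ | A·x̄ᵢ | A·ȳᵢ
vertical leg | 2280.00 | 6.00 | 95.00 | 13680.00 | 216600.00
horizontal leg | 1500.00 | 87.00 | 5.00 | 130500.00 | 7500.00
Σ | 3780.00 |  |  | 144180.00 | 224100.00
x_c = 144180.00 / 3780.00 = 38.14 cm
y_c = 224100.00 / 3780.00 = 59.29 cm

x_c = 38.14 cm, y_c = 59.29 cm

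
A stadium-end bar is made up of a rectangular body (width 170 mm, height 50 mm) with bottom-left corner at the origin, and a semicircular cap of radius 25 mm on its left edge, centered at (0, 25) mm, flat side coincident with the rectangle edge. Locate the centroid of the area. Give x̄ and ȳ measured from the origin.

x̄ = 75.10 mm, ȳ = 25.00 mm

rectangular body: A = 170 × 50 = 8500.00, centroid at (85.00, 25.00).
semicircular end: A = ½π·25² = 981.75, centroid at (-10.61, 25.00).
ΣA = 9481.75 mm²
ΣAx̄ = (8500.00)(85.00) + (981.75)(-10.61) = 712083.33 mm³
ΣAȳ = (8500.00)(25.00) + (981.75)(25.00) = 237043.69 mm³
x̄ = 712083.33 / 9481.75 = 75.10 mm
ȳ = 237043.69 / 9481.75 = 25.00 mm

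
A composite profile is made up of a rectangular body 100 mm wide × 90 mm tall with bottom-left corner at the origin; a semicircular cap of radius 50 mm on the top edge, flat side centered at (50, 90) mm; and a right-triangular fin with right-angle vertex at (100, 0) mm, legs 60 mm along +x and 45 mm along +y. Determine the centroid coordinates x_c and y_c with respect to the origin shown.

rectangular body: A = 100 × 90 = 9000.00, centroid at (50.00, 45.00).
semicircular top: A = ½π·50² = 3926.99, centroid at (50.00, 111.22).
triangular fin: A = ½·60·45 = 1350.00, centroid at (120.00, 15.00).
ΣA = 14276.99 mm²
ΣAx_c = (9000.00)(50.00) + (3926.99)(50.00) + (1350.00)(120.00) = 808349.54 mm³
ΣAy_c = (9000.00)(45.00) + (3926.99)(111.22) + (1350.00)(15.00) = 862012.51 mm³
x_c = 808349.54 / 14276.99 = 56.62 mm
y_c = 862012.51 / 14276.99 = 60.38 mm

x_c = 56.62 mm, y_c = 60.38 mm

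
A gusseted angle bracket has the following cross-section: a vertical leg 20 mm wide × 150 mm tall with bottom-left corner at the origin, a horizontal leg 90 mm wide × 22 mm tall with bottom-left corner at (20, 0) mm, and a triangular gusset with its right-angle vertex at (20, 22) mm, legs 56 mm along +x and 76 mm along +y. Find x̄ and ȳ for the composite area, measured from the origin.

x̄ = 33.90 mm, ȳ = 48.89 mm

vertical leg: A = 20 × 150 = 3000.00, centroid at (10.00, 75.00).
horizontal leg: A = 90 × 22 = 1980.00, centroid at (65.00, 11.00).
gusset: A = ½·56·76 = 2128.00, centroid at (38.67, 47.33).
ΣA = 7108.00 mm², ΣAx̄ = 240982.67 mm³, ΣAȳ = 347505.33 mm³.
x̄ = 240982.67/7108.00 = 33.90 mm; ȳ = 347505.33/7108.00 = 48.89 mm.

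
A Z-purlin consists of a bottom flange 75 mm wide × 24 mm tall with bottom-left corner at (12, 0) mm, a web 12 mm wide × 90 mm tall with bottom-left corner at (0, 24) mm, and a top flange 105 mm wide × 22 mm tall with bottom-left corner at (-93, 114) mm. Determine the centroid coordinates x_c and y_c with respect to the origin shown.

x_c = 0.39 mm, y_c = 74.16 mm

bottom flange: A = 75 × 24 = 1800.00, centroid at (49.50, 12.00).
web: A = 12 × 90 = 1080.00, centroid at (6.00, 69.00).
top flange: A = 105 × 22 = 2310.00, centroid at (-40.50, 125.00).
ΣA = 5190.00 mm²
ΣAx_c = (1800.00)(49.50) + (1080.00)(6.00) + (2310.00)(-40.50) = 2025.00 mm³
ΣAy_c = (1800.00)(12.00) + (1080.00)(69.00) + (2310.00)(125.00) = 384870.00 mm³
x_c = 2025.00 / 5190.00 = 0.39 mm
y_c = 384870.00 / 5190.00 = 74.16 mm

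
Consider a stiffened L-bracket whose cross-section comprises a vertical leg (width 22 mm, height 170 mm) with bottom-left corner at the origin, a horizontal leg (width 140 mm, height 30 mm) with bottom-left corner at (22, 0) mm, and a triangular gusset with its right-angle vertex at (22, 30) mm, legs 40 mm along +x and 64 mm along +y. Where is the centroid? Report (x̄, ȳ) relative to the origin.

x̄ = 51.28 mm, ȳ = 48.44 mm

vertical leg: A = 22 × 170 = 3740.00, centroid at (11.00, 85.00).
horizontal leg: A = 140 × 30 = 4200.00, centroid at (92.00, 15.00).
gusset: A = ½·40·64 = 1280.00, centroid at (35.33, 51.33).
ΣA = 9220.00 mm², ΣAx̄ = 472766.67 mm³, ΣAȳ = 446606.67 mm³.
x̄ = 472766.67/9220.00 = 51.28 mm; ȳ = 446606.67/9220.00 = 48.44 mm.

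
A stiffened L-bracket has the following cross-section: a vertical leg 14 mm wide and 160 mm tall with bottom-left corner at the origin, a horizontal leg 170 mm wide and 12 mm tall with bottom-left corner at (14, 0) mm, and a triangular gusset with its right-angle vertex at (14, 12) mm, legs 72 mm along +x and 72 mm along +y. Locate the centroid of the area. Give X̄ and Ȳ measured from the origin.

X̄ = 46.00 mm, Ȳ = 41.44 mm

vertical leg: A = 14 × 160 = 2240.00, centroid at (7.00, 80.00).
horizontal leg: A = 170 × 12 = 2040.00, centroid at (99.00, 6.00).
gusset: A = ½·72·72 = 2592.00, centroid at (38.00, 36.00).
ΣA = 6872.00 mm²
ΣAX̄ = (2240.00)(7.00) + (2040.00)(99.00) + (2592.00)(38.00) = 316136.00 mm³
ΣAȲ = (2240.00)(80.00) + (2040.00)(6.00) + (2592.00)(36.00) = 284752.00 mm³
X̄ = 316136.00 / 6872.00 = 46.00 mm
Ȳ = 284752.00 / 6872.00 = 41.44 mm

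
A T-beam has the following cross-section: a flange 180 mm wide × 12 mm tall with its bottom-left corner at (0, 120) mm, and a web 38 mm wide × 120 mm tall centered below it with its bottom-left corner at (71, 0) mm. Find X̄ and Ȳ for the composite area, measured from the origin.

Part | A | x̄ᵢ | ȳᵢ | A·x̄ᵢ | A·ȳᵢ
web | 4560.00 | 90.00 | 60.00 | 410400.00 | 273600.00
flange | 2160.00 | 90.00 | 126.00 | 194400.00 | 272160.00
Σ | 6720.00 |  |  | 604800.00 | 545760.00
X̄ = 604800.00 / 6720.00 = 90.00 mm
Ȳ = 545760.00 / 6720.00 = 81.21 mm

X̄ = 90.00 mm, Ȳ = 81.21 mm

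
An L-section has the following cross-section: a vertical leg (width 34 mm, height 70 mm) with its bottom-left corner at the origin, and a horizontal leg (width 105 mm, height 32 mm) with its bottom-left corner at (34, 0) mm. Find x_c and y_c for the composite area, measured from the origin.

x_c = 57.68 mm, y_c = 23.88 mm

vertical leg: A = 34 × 70 = 2380.00, centroid at (17.00, 35.00).
horizontal leg: A = 105 × 32 = 3360.00, centroid at (86.50, 16.00).
ΣA = 5740.00 mm², ΣAx_c = 331100.00 mm³, ΣAy_c = 137060.00 mm³.
x_c = 331100.00/5740.00 = 57.68 mm; y_c = 137060.00/5740.00 = 23.88 mm.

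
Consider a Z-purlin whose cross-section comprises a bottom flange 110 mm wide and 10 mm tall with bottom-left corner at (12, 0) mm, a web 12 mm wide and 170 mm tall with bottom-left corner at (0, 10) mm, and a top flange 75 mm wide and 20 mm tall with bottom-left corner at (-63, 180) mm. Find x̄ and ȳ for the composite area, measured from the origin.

bottom flange: A = 110 × 10 = 1100.00, centroid at (67.00, 5.00).
web: A = 12 × 170 = 2040.00, centroid at (6.00, 95.00).
top flange: A = 75 × 20 = 1500.00, centroid at (-25.50, 190.00).
ΣA = 4640.00 mm²
ΣAx̄ = (1100.00)(67.00) + (2040.00)(6.00) + (1500.00)(-25.50) = 47690.00 mm³
ΣAȳ = (1100.00)(5.00) + (2040.00)(95.00) + (1500.00)(190.00) = 484300.00 mm³
x̄ = 47690.00 / 4640.00 = 10.28 mm
ȳ = 484300.00 / 4640.00 = 104.38 mm

x̄ = 10.28 mm, ȳ = 104.38 mm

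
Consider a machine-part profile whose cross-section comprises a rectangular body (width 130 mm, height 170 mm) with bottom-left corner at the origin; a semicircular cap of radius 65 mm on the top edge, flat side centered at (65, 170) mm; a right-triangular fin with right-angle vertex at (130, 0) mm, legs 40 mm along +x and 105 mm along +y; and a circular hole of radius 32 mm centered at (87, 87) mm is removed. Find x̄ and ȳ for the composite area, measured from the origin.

rectangular body: A = 130 × 170 = 22100.00, centroid at (65.00, 85.00).
semicircular top: A = ½π·65² = 6636.61, centroid at (65.00, 197.59).
triangular fin: A = ½·40·105 = 2100.00, centroid at (143.33, 35.00).
hole: A = −π·32² = -3216.99, centroid at (87.00, 87.00).
ΣA = 27619.62 mm²
ΣAx̄ = (22100.00)(65.00) + (6636.61)(65.00) + (2100.00)(143.33) + (-3216.99)(87.00) = 1889001.73 mm³
ΣAȳ = (22100.00)(85.00) + (6636.61)(197.59) + (2100.00)(35.00) + (-3216.99)(87.00) = 2983429.59 mm³
x̄ = 1889001.73 / 27619.62 = 68.39 mm
ȳ = 2983429.59 / 27619.62 = 108.02 mm

x̄ = 68.39 mm, ȳ = 108.02 mm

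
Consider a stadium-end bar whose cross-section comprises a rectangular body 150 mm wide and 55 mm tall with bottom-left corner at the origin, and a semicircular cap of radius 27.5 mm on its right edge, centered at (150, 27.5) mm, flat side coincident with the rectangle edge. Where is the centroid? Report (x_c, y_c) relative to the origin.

x_c = 85.91 mm, y_c = 27.50 mm

Part | A | x̄ᵢ | ȳᵢ | A·x̄ᵢ | A·ȳᵢ
rectangular body | 8250.00 | 75.00 | 27.50 | 618750.00 | 226875.00
semicircular end | 1187.91 | 161.67 | 27.50 | 192051.79 | 32667.65
Σ | 9437.91 |  |  | 810801.79 | 259542.65
x_c = 810801.79 / 9437.91 = 85.91 mm
y_c = 259542.65 / 9437.91 = 27.50 mm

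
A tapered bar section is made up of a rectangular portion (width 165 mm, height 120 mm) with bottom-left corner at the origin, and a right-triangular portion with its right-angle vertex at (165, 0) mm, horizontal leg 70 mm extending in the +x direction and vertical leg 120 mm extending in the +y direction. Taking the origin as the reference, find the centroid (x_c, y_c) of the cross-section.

x_c = 101.02 mm, y_c = 56.50 mm

rectangular portion: A = 165 × 120 = 19800.00, centroid at (82.50, 60.00).
triangular portion: A = ½·70·120 = 4200.00, centroid at (188.33, 40.00).
ΣA = 24000.00 mm²
ΣAx_c = (19800.00)(82.50) + (4200.00)(188.33) = 2424500.00 mm³
ΣAy_c = (19800.00)(60.00) + (4200.00)(40.00) = 1356000.00 mm³
x_c = 2424500.00 / 24000.00 = 101.02 mm
y_c = 1356000.00 / 24000.00 = 56.50 mm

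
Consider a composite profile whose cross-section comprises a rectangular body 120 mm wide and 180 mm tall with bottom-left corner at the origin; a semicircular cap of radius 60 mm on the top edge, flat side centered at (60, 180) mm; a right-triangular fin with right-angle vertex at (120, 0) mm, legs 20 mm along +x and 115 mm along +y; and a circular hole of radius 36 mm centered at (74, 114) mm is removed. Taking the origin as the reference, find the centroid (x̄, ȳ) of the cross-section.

x̄ = 60.81 mm, ȳ = 110.38 mm

rectangular body: A = 120 × 180 = 21600.00, centroid at (60.00, 90.00).
semicircular top: A = ½π·60² = 5654.87, centroid at (60.00, 205.46).
triangular fin: A = ½·20·115 = 1150.00, centroid at (126.67, 38.33).
hole: A = −π·36² = -4071.50, centroid at (74.00, 114.00).
ΣA = 24333.36 mm²
ΣAx̄ = (21600.00)(60.00) + (5654.87)(60.00) + (1150.00)(126.67) + (-4071.50)(74.00) = 1479667.37 mm³
ΣAȳ = (21600.00)(90.00) + (5654.87)(205.46) + (1150.00)(38.33) + (-4071.50)(114.00) = 2685807.89 mm³
x̄ = 1479667.37 / 24333.36 = 60.81 mm
ȳ = 2685807.89 / 24333.36 = 110.38 mm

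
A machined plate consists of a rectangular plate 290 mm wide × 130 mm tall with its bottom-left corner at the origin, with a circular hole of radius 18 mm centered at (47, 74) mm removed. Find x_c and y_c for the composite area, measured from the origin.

Part | A | x̄ᵢ | ȳᵢ | A·x̄ᵢ | A·ȳᵢ
plate | 37700.00 | 145.00 | 65.00 | 5466500.00 | 2450500.00
hole | -1017.88 | 47.00 | 74.00 | -47840.17 | -75322.83
Σ | 36682.12 |  |  | 5418659.83 | 2375177.17
x_c = 5418659.83 / 36682.12 = 147.72 mm
y_c = 2375177.17 / 36682.12 = 64.75 mm

x_c = 147.72 mm, y_c = 64.75 mm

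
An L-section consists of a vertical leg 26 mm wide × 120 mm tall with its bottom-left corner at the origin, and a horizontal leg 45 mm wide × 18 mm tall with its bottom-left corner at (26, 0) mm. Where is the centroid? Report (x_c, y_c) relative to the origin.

x_c = 20.32 mm, y_c = 49.49 mm

Part | A | x̄ᵢ | ȳᵢ | A·x̄ᵢ | A·ȳᵢ
vertical leg | 3120.00 | 13.00 | 60.00 | 40560.00 | 187200.00
horizontal leg | 810.00 | 48.50 | 9.00 | 39285.00 | 7290.00
Σ | 3930.00 |  |  | 79845.00 | 194490.00
x_c = 79845.00 / 3930.00 = 20.32 mm
y_c = 194490.00 / 3930.00 = 49.49 mm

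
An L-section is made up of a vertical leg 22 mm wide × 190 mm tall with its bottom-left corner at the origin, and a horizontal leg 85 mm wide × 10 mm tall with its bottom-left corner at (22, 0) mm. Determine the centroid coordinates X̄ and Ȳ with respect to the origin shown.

Part | A | x̄ᵢ | ȳᵢ | A·x̄ᵢ | A·ȳᵢ
vertical leg | 4180.00 | 11.00 | 95.00 | 45980.00 | 397100.00
horizontal leg | 850.00 | 64.50 | 5.00 | 54825.00 | 4250.00
Σ | 5030.00 |  |  | 100805.00 | 401350.00
X̄ = 100805.00 / 5030.00 = 20.04 mm
Ȳ = 401350.00 / 5030.00 = 79.79 mm

X̄ = 20.04 mm, Ȳ = 79.79 mm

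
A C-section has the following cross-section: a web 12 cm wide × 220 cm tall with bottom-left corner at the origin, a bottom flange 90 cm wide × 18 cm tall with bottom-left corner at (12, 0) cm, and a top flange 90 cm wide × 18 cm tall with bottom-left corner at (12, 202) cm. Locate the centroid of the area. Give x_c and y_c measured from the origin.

web: A = 12 × 220 = 2640.00, centroid at (6.00, 110.00).
bottom flange: A = 90 × 18 = 1620.00, centroid at (57.00, 9.00).
top flange: A = 90 × 18 = 1620.00, centroid at (57.00, 211.00).
ΣA = 5880.00 cm², ΣAx_c = 200520.00 cm³, ΣAy_c = 646800.00 cm³.
x_c = 200520.00/5880.00 = 34.10 cm; y_c = 646800.00/5880.00 = 110.00 cm.

x_c = 34.10 cm, y_c = 110.00 cm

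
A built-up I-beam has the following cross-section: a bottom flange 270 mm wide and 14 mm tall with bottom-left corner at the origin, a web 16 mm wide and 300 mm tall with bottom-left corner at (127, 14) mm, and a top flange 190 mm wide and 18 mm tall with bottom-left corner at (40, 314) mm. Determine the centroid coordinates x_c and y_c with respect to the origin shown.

bottom flange: A = 270 × 14 = 3780.00, centroid at (135.00, 7.00).
web: A = 16 × 300 = 4800.00, centroid at (135.00, 164.00).
top flange: A = 190 × 18 = 3420.00, centroid at (135.00, 323.00).
ΣA = 12000.00 mm², ΣAx_c = 1620000.00 mm³, ΣAy_c = 1918320.00 mm³.
x_c = 1620000.00/12000.00 = 135.00 mm; y_c = 1918320.00/12000.00 = 159.86 mm.

x_c = 135.00 mm, y_c = 159.86 mm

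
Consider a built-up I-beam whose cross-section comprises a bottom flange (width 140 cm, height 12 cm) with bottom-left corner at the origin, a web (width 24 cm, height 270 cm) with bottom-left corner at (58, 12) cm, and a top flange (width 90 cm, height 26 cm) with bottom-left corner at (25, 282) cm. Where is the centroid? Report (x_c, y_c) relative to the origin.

x_c = 70.00 cm, y_c = 157.42 cm

bottom flange: A = 140 × 12 = 1680.00, centroid at (70.00, 6.00).
web: A = 24 × 270 = 6480.00, centroid at (70.00, 147.00).
top flange: A = 90 × 26 = 2340.00, centroid at (70.00, 295.00).
ΣA = 10500.00 cm², ΣAx_c = 735000.00 cm³, ΣAy_c = 1652940.00 cm³.
x_c = 735000.00/10500.00 = 70.00 cm; y_c = 1652940.00/10500.00 = 157.42 cm.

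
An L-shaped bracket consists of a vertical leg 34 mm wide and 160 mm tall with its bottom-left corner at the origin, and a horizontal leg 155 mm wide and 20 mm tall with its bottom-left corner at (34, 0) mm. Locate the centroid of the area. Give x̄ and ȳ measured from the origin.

x̄ = 51.30 mm, ȳ = 54.59 mm

vertical leg: A = 34 × 160 = 5440.00, centroid at (17.00, 80.00).
horizontal leg: A = 155 × 20 = 3100.00, centroid at (111.50, 10.00).
ΣA = 8540.00 mm², ΣAx̄ = 438130.00 mm³, ΣAȳ = 466200.00 mm³.
x̄ = 438130.00/8540.00 = 51.30 mm; ȳ = 466200.00/8540.00 = 54.59 mm.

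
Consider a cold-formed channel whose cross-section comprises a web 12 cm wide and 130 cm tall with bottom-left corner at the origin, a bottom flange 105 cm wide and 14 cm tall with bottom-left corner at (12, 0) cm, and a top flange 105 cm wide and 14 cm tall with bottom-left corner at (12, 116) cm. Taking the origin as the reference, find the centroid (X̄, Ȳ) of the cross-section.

X̄ = 44.22 cm, Ȳ = 65.00 cm

web: A = 12 × 130 = 1560.00, centroid at (6.00, 65.00).
bottom flange: A = 105 × 14 = 1470.00, centroid at (64.50, 7.00).
top flange: A = 105 × 14 = 1470.00, centroid at (64.50, 123.00).
ΣA = 4500.00 cm², ΣAX̄ = 198990.00 cm³, ΣAȲ = 292500.00 cm³.
X̄ = 198990.00/4500.00 = 44.22 cm; Ȳ = 292500.00/4500.00 = 65.00 cm.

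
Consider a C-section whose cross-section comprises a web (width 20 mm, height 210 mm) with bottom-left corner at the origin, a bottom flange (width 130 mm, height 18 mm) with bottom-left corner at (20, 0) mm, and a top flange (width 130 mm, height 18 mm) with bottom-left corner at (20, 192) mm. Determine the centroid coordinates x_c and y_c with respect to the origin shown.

Part | A | x̄ᵢ | ȳᵢ | A·x̄ᵢ | A·ȳᵢ
web | 4200.00 | 10.00 | 105.00 | 42000.00 | 441000.00
bottom flange | 2340.00 | 85.00 | 9.00 | 198900.00 | 21060.00
top flange | 2340.00 | 85.00 | 201.00 | 198900.00 | 470340.00
Σ | 8880.00 |  |  | 439800.00 | 932400.00
x_c = 439800.00 / 8880.00 = 49.53 mm
y_c = 932400.00 / 8880.00 = 105.00 mm

x_c = 49.53 mm, y_c = 105.00 mm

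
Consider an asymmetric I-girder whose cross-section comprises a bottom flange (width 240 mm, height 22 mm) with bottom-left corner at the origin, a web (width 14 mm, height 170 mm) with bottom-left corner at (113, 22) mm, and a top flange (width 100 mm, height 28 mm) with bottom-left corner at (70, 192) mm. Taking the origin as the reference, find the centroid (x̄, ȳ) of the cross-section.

x̄ = 120.00 mm, ȳ = 85.04 mm

Part | A | x̄ᵢ | ȳᵢ | A·x̄ᵢ | A·ȳᵢ
bottom flange | 5280.00 | 120.00 | 11.00 | 633600.00 | 58080.00
web | 2380.00 | 120.00 | 107.00 | 285600.00 | 254660.00
top flange | 2800.00 | 120.00 | 206.00 | 336000.00 | 576800.00
Σ | 10460.00 |  |  | 1255200.00 | 889540.00
x̄ = 1255200.00 / 10460.00 = 120.00 mm
ȳ = 889540.00 / 10460.00 = 85.04 mm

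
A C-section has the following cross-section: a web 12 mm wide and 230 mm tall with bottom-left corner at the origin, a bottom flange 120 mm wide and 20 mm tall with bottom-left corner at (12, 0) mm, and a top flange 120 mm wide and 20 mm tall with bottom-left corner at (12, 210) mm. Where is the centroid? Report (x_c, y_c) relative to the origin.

web: A = 12 × 230 = 2760.00, centroid at (6.00, 115.00).
bottom flange: A = 120 × 20 = 2400.00, centroid at (72.00, 10.00).
top flange: A = 120 × 20 = 2400.00, centroid at (72.00, 220.00).
ΣA = 7560.00 mm², ΣAx_c = 362160.00 mm³, ΣAy_c = 869400.00 mm³.
x_c = 362160.00/7560.00 = 47.90 mm; y_c = 869400.00/7560.00 = 115.00 mm.

x_c = 47.90 mm, y_c = 115.00 mm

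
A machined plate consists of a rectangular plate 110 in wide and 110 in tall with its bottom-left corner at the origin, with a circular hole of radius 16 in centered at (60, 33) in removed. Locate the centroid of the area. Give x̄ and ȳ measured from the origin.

x̄ = 54.64 in, ȳ = 56.57 in

plate: A = 110 × 110 = 12100.00, centroid at (55.00, 55.00).
hole: A = −π·16² = -804.25, centroid at (60.00, 33.00).
ΣA = 11295.75 in²
ΣAx̄ = (12100.00)(55.00) + (-804.25)(60.00) = 617245.14 in³
ΣAȳ = (12100.00)(55.00) + (-804.25)(33.00) = 638959.83 in³
x̄ = 617245.14 / 11295.75 = 54.64 in
ȳ = 638959.83 / 11295.75 = 56.57 in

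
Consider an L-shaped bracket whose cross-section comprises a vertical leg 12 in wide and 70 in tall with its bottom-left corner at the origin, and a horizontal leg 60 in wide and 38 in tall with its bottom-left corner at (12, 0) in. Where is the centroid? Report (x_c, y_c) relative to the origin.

vertical leg: A = 12 × 70 = 840.00, centroid at (6.00, 35.00).
horizontal leg: A = 60 × 38 = 2280.00, centroid at (42.00, 19.00).
ΣA = 3120.00 in²
ΣAx_c = (840.00)(6.00) + (2280.00)(42.00) = 100800.00 in³
ΣAy_c = (840.00)(35.00) + (2280.00)(19.00) = 72720.00 in³
x_c = 100800.00 / 3120.00 = 32.31 in
y_c = 72720.00 / 3120.00 = 23.31 in

x_c = 32.31 in, y_c = 23.31 in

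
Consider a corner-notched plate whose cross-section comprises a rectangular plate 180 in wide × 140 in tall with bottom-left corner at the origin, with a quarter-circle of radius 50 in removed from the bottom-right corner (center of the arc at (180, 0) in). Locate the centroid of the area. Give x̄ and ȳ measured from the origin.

Part | A | x̄ᵢ | ȳᵢ | A·x̄ᵢ | A·ȳᵢ
plate | 25200.00 | 90.00 | 70.00 | 2268000.00 | 1764000.00
removed quarter-circle | -1963.50 | 158.78 | 21.22 | -311762.51 | -41666.67
Σ | 23236.50 |  |  | 1956237.49 | 1722333.33
x̄ = 1956237.49 / 23236.50 = 84.19 in
ȳ = 1722333.33 / 23236.50 = 74.12 in

x̄ = 84.19 in, ȳ = 74.12 in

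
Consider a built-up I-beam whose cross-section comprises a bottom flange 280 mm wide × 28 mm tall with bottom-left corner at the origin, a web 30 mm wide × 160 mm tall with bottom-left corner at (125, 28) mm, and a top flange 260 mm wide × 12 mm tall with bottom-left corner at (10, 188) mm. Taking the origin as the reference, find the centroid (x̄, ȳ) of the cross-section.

bottom flange: A = 280 × 28 = 7840.00, centroid at (140.00, 14.00).
web: A = 30 × 160 = 4800.00, centroid at (140.00, 108.00).
top flange: A = 260 × 12 = 3120.00, centroid at (140.00, 194.00).
ΣA = 15760.00 mm²
ΣAx̄ = (7840.00)(140.00) + (4800.00)(140.00) + (3120.00)(140.00) = 2206400.00 mm³
ΣAȳ = (7840.00)(14.00) + (4800.00)(108.00) + (3120.00)(194.00) = 1233440.00 mm³
x̄ = 2206400.00 / 15760.00 = 140.00 mm
ȳ = 1233440.00 / 15760.00 = 78.26 mm

x̄ = 140.00 mm, ȳ = 78.26 mm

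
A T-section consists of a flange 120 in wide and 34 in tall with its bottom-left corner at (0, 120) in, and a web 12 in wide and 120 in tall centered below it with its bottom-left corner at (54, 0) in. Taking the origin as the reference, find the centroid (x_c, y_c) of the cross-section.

web: A = 12 × 120 = 1440.00, centroid at (60.00, 60.00).
flange: A = 120 × 34 = 4080.00, centroid at (60.00, 137.00).
ΣA = 5520.00 in², ΣAx_c = 331200.00 in³, ΣAy_c = 645360.00 in³.
x_c = 331200.00/5520.00 = 60.00 in; y_c = 645360.00/5520.00 = 116.91 in.

x_c = 60.00 in, y_c = 116.91 in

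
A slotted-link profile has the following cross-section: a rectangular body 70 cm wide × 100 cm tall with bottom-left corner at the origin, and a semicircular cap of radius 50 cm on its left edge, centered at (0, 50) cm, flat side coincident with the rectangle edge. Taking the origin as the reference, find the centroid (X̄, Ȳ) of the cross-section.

rectangular body: A = 70 × 100 = 7000.00, centroid at (35.00, 50.00).
semicircular end: A = ½π·50² = 3926.99, centroid at (-21.22, 50.00).
ΣA = 10926.99 cm², ΣAX̄ = 161666.67 cm³, ΣAȲ = 546349.54 cm³.
X̄ = 161666.67/10926.99 = 14.80 cm; Ȳ = 546349.54/10926.99 = 50.00 cm.

X̄ = 14.80 cm, Ȳ = 50.00 cm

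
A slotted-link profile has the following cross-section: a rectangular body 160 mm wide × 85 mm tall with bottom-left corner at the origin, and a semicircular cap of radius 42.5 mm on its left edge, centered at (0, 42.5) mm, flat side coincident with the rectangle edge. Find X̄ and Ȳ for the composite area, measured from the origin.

X̄ = 63.08 mm, Ȳ = 42.50 mm

Part | A | x̄ᵢ | ȳᵢ | A·x̄ᵢ | A·ȳᵢ
rectangular body | 13600.00 | 80.00 | 42.50 | 1088000.00 | 578000.00
semicircular end | 2837.25 | -18.04 | 42.50 | -51177.08 | 120583.16
Σ | 16437.25 |  |  | 1036822.92 | 698583.16
X̄ = 1036822.92 / 16437.25 = 63.08 mm
Ȳ = 698583.16 / 16437.25 = 42.50 mm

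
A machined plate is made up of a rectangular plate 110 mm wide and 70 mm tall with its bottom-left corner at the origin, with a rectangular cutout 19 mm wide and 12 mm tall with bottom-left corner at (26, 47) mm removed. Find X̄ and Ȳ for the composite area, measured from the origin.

X̄ = 55.60 mm, Ȳ = 34.45 mm

Part | A | x̄ᵢ | ȳᵢ | A·x̄ᵢ | A·ȳᵢ
plate | 7700.00 | 55.00 | 35.00 | 423500.00 | 269500.00
hole | -228.00 | 35.50 | 53.00 | -8094.00 | -12084.00
Σ | 7472.00 |  |  | 415406.00 | 257416.00
X̄ = 415406.00 / 7472.00 = 55.60 mm
Ȳ = 257416.00 / 7472.00 = 34.45 mm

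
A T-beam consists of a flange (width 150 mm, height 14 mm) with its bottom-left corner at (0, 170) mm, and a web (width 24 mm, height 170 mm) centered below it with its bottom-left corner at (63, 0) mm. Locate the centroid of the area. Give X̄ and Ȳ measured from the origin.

web: A = 24 × 170 = 4080.00, centroid at (75.00, 85.00).
flange: A = 150 × 14 = 2100.00, centroid at (75.00, 177.00).
ΣA = 6180.00 mm², ΣAX̄ = 463500.00 mm³, ΣAȲ = 718500.00 mm³.
X̄ = 463500.00/6180.00 = 75.00 mm; Ȳ = 718500.00/6180.00 = 116.26 mm.

X̄ = 75.00 mm, Ȳ = 116.26 mm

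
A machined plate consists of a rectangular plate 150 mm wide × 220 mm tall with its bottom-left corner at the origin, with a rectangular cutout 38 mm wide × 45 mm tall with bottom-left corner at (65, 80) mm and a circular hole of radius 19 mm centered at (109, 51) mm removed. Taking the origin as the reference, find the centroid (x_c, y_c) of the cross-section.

plate: A = 150 × 220 = 33000.00, centroid at (75.00, 110.00).
hole 1: A = −(38 × 45) = -1710.00, centroid at (84.00, 102.50).
hole 2: A = −π·19² = -1134.11, centroid at (109.00, 51.00).
ΣA = 30155.89 mm²
ΣAx_c = (33000.00)(75.00) + (-1710.00)(84.00) + (-1134.11)(109.00) = 2207741.47 mm³
ΣAy_c = (33000.00)(110.00) + (-1710.00)(102.50) + (-1134.11)(51.00) = 3396885.14 mm³
x_c = 2207741.47 / 30155.89 = 73.21 mm
y_c = 3396885.14 / 30155.89 = 112.64 mm

x_c = 73.21 mm, y_c = 112.64 mm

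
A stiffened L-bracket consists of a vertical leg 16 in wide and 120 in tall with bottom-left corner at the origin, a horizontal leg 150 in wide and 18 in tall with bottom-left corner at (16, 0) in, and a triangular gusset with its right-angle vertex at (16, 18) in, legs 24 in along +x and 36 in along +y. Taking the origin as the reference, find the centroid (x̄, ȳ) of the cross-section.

x̄ = 53.73 in, ȳ = 30.18 in

vertical leg: A = 16 × 120 = 1920.00, centroid at (8.00, 60.00).
horizontal leg: A = 150 × 18 = 2700.00, centroid at (91.00, 9.00).
gusset: A = ½·24·36 = 432.00, centroid at (24.00, 30.00).
ΣA = 5052.00 in², ΣAx̄ = 271428.00 in³, ΣAȳ = 152460.00 in³.
x̄ = 271428.00/5052.00 = 53.73 in; ȳ = 152460.00/5052.00 = 30.18 in.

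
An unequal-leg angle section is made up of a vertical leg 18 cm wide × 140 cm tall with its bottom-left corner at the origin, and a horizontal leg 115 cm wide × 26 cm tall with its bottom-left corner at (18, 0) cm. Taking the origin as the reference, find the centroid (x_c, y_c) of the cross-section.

vertical leg: A = 18 × 140 = 2520.00, centroid at (9.00, 70.00).
horizontal leg: A = 115 × 26 = 2990.00, centroid at (75.50, 13.00).
ΣA = 5510.00 cm²
ΣAx_c = (2520.00)(9.00) + (2990.00)(75.50) = 248425.00 cm³
ΣAy_c = (2520.00)(70.00) + (2990.00)(13.00) = 215270.00 cm³
x_c = 248425.00 / 5510.00 = 45.09 cm
y_c = 215270.00 / 5510.00 = 39.07 cm

x_c = 45.09 cm, y_c = 39.07 cm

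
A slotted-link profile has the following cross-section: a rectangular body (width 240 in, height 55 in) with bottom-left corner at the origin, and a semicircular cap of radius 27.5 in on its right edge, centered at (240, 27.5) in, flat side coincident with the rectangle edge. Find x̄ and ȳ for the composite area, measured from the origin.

rectangular body: A = 240 × 55 = 13200.00, centroid at (120.00, 27.50).
semicircular end: A = ½π·27.5² = 1187.91, centroid at (251.67, 27.50).
ΣA = 14387.91 in², ΣAx̄ = 1882964.12 in³, ΣAȳ = 395667.65 in³.
x̄ = 1882964.12/14387.91 = 130.87 in; ȳ = 395667.65/14387.91 = 27.50 in.

x̄ = 130.87 in, ȳ = 27.50 in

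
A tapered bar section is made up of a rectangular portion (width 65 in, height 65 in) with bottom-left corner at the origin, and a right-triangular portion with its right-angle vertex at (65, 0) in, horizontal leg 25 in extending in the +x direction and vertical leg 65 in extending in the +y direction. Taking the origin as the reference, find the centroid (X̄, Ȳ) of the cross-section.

X̄ = 39.09 in, Ȳ = 30.75 in

Part | A | x̄ᵢ | ȳᵢ | A·x̄ᵢ | A·ȳᵢ
rectangular portion | 4225.00 | 32.50 | 32.50 | 137312.50 | 137312.50
triangular portion | 812.50 | 73.33 | 21.67 | 59583.33 | 17604.17
Σ | 5037.50 |  |  | 196895.83 | 154916.67
X̄ = 196895.83 / 5037.50 = 39.09 in
Ȳ = 154916.67 / 5037.50 = 30.75 in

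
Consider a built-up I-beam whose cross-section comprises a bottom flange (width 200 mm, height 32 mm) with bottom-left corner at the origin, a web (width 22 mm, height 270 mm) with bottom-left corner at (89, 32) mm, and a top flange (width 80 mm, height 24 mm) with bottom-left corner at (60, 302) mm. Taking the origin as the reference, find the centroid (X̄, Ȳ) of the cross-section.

Part | A | x̄ᵢ | ȳᵢ | A·x̄ᵢ | A·ȳᵢ
bottom flange | 6400.00 | 100.00 | 16.00 | 640000.00 | 102400.00
web | 5940.00 | 100.00 | 167.00 | 594000.00 | 991980.00
top flange | 1920.00 | 100.00 | 314.00 | 192000.00 | 602880.00
Σ | 14260.00 |  |  | 1426000.00 | 1697260.00
X̄ = 1426000.00 / 14260.00 = 100.00 mm
Ȳ = 1697260.00 / 14260.00 = 119.02 mm

X̄ = 100.00 mm, Ȳ = 119.02 mm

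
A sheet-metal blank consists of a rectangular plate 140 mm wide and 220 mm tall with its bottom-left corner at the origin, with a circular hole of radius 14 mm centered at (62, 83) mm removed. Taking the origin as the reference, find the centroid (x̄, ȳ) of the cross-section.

plate: A = 140 × 220 = 30800.00, centroid at (70.00, 110.00).
hole: A = −π·14² = -615.75, centroid at (62.00, 83.00).
ΣA = 30184.25 mm², ΣAx̄ = 2117823.37 mm³, ΣAȳ = 3336892.57 mm³.
x̄ = 2117823.37/30184.25 = 70.16 mm; ȳ = 3336892.57/30184.25 = 110.55 mm.

x̄ = 70.16 mm, ȳ = 110.55 mm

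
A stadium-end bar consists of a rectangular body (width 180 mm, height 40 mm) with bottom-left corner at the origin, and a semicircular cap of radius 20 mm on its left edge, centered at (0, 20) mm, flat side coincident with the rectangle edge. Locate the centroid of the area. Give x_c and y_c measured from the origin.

Part | A | x̄ᵢ | ȳᵢ | A·x̄ᵢ | A·ȳᵢ
rectangular body | 7200.00 | 90.00 | 20.00 | 648000.00 | 144000.00
semicircular end | 628.32 | -8.49 | 20.00 | -5333.33 | 12566.37
Σ | 7828.32 |  |  | 642666.67 | 156566.37
x_c = 642666.67 / 7828.32 = 82.10 mm
y_c = 156566.37 / 7828.32 = 20.00 mm

x_c = 82.10 mm, y_c = 20.00 mm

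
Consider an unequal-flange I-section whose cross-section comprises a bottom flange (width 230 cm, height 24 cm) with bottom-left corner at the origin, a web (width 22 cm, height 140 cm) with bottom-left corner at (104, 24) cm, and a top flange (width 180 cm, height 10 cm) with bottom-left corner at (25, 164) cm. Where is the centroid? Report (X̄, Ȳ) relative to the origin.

bottom flange: A = 230 × 24 = 5520.00, centroid at (115.00, 12.00).
web: A = 22 × 140 = 3080.00, centroid at (115.00, 94.00).
top flange: A = 180 × 10 = 1800.00, centroid at (115.00, 169.00).
ΣA = 10400.00 cm², ΣAX̄ = 1196000.00 cm³, ΣAȲ = 659960.00 cm³.
X̄ = 1196000.00/10400.00 = 115.00 cm; Ȳ = 659960.00/10400.00 = 63.46 cm.

X̄ = 115.00 cm, Ȳ = 63.46 cm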